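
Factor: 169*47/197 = 13^2*47^1*197^(  -  1 ) = 7943/197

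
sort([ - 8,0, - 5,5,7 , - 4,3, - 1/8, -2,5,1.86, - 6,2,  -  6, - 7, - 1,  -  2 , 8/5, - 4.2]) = [-8, - 7, - 6,-6, - 5, - 4.2, - 4, - 2, - 2, - 1,- 1/8, 0,8/5,1.86, 2,3,  5, 5,7] 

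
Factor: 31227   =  3^1*7^1 * 1487^1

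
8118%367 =44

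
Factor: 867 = 3^1*17^2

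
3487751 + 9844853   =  13332604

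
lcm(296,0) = 0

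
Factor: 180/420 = 3^1*  7^( - 1) = 3/7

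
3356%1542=272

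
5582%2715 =152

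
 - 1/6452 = - 1 + 6451/6452= - 0.00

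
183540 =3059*60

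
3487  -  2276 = 1211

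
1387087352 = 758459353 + 628627999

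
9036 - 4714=4322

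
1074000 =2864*375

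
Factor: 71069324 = 2^2 *17767331^1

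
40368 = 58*696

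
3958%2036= 1922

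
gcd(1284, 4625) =1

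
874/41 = 21+ 13/41=21.32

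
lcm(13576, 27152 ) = 27152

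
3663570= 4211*870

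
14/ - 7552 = - 7/3776=-0.00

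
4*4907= 19628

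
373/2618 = 373/2618 =0.14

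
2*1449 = 2898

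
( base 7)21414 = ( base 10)5352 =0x14E8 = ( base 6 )40440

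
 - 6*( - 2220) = 13320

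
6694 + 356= 7050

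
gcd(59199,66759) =21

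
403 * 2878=1159834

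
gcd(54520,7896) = 376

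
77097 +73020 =150117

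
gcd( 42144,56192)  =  14048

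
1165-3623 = -2458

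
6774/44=3387/22 = 153.95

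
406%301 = 105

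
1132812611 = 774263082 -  - 358549529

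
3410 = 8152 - 4742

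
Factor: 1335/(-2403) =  - 3^( - 2)  *5^1 = -5/9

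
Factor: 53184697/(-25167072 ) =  - 2^( - 5)*3^( - 1 )*7^ ( - 1)*17^( - 1)*109^1* 2203^( - 1)*487933^1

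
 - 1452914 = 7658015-9110929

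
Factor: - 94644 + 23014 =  - 2^1*5^1 *13^1*19^1*29^1 = -71630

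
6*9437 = 56622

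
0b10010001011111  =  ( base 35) 7l1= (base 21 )1028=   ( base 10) 9311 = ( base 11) 6AA5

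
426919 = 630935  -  204016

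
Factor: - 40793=-19^2*113^1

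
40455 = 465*87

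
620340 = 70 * 8862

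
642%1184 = 642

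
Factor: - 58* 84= -2^3*3^1*7^1 * 29^1 =- 4872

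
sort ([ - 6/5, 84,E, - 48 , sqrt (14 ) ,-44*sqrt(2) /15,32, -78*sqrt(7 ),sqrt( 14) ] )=[ - 78*sqrt( 7), - 48,-44*sqrt (2)/15,-6/5, E, sqrt ( 14) , sqrt( 14), 32,84] 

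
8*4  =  32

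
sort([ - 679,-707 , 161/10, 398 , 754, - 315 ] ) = [ - 707,  -  679, - 315, 161/10, 398 , 754]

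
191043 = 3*63681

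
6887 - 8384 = -1497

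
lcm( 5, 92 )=460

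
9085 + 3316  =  12401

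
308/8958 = 154/4479 =0.03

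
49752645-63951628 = - 14198983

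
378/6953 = 378/6953 = 0.05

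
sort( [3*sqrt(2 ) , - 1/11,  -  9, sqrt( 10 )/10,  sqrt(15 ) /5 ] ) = [ - 9, - 1/11, sqrt( 10)/10, sqrt(15)/5,3*sqrt(2 )]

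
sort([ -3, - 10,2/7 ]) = [ - 10, - 3,2/7] 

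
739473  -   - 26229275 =26968748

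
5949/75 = 79 + 8/25 = 79.32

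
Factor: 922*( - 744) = -2^4*3^1*31^1 * 461^1 = - 685968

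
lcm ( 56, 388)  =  5432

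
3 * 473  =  1419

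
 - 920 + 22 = -898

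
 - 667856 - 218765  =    -  886621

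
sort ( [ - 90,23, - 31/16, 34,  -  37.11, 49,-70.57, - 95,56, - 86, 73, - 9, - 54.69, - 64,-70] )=[ -95,-90,-86,-70.57, - 70,- 64, - 54.69,-37.11, - 9 , - 31/16,  23, 34, 49, 56, 73]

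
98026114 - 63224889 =34801225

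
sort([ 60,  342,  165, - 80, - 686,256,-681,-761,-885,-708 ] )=[ - 885,  -  761 , - 708,-686,- 681, - 80,  60,165,256 , 342]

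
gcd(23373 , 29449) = 49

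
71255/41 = 71255/41 = 1737.93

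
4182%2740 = 1442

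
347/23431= 347/23431 = 0.01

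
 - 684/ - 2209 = 684/2209 = 0.31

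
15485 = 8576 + 6909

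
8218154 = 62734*131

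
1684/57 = 29 + 31/57 = 29.54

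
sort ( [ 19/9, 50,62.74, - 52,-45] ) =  [-52, - 45, 19/9, 50, 62.74]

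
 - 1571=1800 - 3371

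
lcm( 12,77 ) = 924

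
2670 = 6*445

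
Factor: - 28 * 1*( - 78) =2184 = 2^3*3^1*7^1*13^1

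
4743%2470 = 2273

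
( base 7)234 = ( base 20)63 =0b1111011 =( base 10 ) 123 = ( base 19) 69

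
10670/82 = 130 + 5/41 = 130.12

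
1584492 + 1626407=3210899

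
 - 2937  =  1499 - 4436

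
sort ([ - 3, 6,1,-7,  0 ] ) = [ - 7, - 3 , 0 , 1,  6]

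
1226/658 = 613/329 =1.86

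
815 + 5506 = 6321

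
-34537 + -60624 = -95161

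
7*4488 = 31416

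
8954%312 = 218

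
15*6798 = 101970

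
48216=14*3444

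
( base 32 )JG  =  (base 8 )1160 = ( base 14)328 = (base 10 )624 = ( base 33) iu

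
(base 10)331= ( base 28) BN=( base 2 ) 101001011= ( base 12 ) 237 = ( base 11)281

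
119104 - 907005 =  - 787901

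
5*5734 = 28670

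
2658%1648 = 1010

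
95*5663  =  537985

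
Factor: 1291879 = 727^1* 1777^1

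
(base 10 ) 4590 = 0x11ee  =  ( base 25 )78F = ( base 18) e30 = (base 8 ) 10756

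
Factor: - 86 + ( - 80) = - 166 = - 2^1*83^1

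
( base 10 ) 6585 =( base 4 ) 1212321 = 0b1100110111001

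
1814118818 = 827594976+986523842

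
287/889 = 41/127 = 0.32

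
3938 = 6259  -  2321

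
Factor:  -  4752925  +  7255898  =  11^1*139^1* 1637^1  =  2502973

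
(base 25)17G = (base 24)1a0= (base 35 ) nb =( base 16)330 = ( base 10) 816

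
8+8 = 16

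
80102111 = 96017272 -15915161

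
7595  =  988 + 6607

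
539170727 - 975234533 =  - 436063806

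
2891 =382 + 2509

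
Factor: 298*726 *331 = 71611188 =2^2*3^1 *11^2*149^1*331^1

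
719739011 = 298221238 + 421517773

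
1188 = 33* 36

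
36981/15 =12327/5 = 2465.40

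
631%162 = 145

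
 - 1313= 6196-7509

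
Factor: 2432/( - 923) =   -  2^7*13^( - 1)*19^1*71^ ( - 1 )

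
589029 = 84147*7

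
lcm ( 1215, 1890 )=17010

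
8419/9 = 8419/9= 935.44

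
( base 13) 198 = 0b100100110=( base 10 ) 294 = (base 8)446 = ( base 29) a4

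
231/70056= 11/3336= 0.00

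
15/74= 15/74 = 0.20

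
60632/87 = 696 + 80/87   =  696.92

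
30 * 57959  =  1738770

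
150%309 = 150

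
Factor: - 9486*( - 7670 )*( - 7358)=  - 2^3*3^2*5^1*13^2*17^1*31^1*59^1*283^1 = - 535350567960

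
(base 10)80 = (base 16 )50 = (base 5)310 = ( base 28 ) 2o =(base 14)5A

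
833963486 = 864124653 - 30161167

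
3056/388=764/97  =  7.88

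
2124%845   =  434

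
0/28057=0 = 0.00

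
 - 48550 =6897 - 55447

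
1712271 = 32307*53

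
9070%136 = 94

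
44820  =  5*8964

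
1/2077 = 1/2077 =0.00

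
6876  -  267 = 6609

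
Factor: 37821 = 3^1*7^1*1801^1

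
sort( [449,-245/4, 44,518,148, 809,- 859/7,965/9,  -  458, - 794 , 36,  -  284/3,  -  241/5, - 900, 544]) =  [ - 900, - 794, - 458,-859/7 , - 284/3, - 245/4, - 241/5, 36,44,965/9,148, 449 , 518, 544,809 ]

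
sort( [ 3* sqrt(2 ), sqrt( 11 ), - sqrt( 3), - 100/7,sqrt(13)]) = [- 100/7, - sqrt(3),sqrt( 11 ),sqrt( 13),3* sqrt(2) ] 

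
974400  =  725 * 1344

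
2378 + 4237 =6615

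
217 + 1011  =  1228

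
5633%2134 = 1365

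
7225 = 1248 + 5977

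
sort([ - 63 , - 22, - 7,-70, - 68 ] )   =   [ - 70, - 68, - 63, - 22, - 7 ] 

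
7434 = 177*42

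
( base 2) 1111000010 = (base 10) 962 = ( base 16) 3c2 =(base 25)1DC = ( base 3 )1022122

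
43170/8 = 21585/4 =5396.25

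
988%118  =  44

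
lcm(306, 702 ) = 11934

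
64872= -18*(-3604 ) 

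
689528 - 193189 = 496339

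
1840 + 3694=5534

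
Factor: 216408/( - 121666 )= - 2^2 * 3^1* 71^1*479^( -1 )= -852/479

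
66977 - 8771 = 58206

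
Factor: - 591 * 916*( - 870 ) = 470979720 = 2^3  *  3^2*5^1*29^1*197^1* 229^1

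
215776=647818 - 432042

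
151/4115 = 151/4115   =  0.04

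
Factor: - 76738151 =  - 7^1*79^1*193^1*719^1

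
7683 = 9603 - 1920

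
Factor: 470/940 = 2^( - 1) =1/2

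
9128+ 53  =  9181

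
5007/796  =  6 +231/796 = 6.29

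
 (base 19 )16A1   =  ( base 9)13570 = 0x2400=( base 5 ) 243331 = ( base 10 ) 9216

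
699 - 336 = 363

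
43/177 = 43/177=0.24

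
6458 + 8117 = 14575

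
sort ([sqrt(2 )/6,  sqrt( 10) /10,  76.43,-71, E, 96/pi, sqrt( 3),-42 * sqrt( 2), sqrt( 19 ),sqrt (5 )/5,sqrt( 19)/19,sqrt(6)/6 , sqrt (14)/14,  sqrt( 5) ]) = [-71 , - 42  *  sqrt( 2), sqrt( 19)/19,sqrt( 2)/6,  sqrt( 14) /14,  sqrt( 10)/10,sqrt( 6 ) /6,  sqrt( 5 )/5,sqrt(3 ),sqrt( 5),E,  sqrt(19),96/pi,76.43]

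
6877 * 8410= 57835570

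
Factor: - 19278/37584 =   -  2^( - 3 )*7^1 * 17^1*29^( - 1) = - 119/232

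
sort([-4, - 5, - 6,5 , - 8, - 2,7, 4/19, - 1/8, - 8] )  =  [ - 8,  -  8, - 6,-5, - 4,  -  2, - 1/8, 4/19,5,7 ] 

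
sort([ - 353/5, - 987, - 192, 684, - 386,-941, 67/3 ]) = [  -  987 , - 941, - 386, - 192, - 353/5,67/3,  684 ]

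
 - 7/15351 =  - 1/2193 = - 0.00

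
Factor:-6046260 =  - 2^2*3^1 * 5^1 * 11^1*9161^1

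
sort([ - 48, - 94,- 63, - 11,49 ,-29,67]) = [ - 94 , - 63 ,  -  48 , - 29, - 11 , 49, 67] 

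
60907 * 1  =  60907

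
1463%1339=124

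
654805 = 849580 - 194775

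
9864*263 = 2594232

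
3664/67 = 3664/67 = 54.69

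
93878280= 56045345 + 37832935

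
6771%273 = 219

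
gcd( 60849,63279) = 9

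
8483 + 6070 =14553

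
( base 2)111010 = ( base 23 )2c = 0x3a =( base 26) 26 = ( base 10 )58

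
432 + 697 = 1129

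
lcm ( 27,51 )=459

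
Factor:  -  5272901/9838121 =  - 17^( - 1)*61^1*383^( - 1 )*1511^( - 1)*86441^1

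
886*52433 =46455638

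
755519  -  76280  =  679239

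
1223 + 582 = 1805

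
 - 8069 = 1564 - 9633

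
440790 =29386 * 15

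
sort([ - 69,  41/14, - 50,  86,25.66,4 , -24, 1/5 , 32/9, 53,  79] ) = [ - 69, - 50, - 24,  1/5, 41/14, 32/9, 4, 25.66,53,  79, 86 ] 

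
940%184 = 20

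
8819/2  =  4409 + 1/2 = 4409.50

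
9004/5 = 1800+4/5 =1800.80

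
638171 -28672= 609499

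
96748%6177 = 4093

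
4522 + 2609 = 7131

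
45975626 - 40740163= 5235463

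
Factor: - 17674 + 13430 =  - 4244 =- 2^2*1061^1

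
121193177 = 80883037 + 40310140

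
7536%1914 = 1794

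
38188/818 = 46 + 280/409  =  46.68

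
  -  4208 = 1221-5429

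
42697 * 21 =896637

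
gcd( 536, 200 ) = 8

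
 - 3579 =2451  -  6030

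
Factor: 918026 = 2^1 * 459013^1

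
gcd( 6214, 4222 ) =2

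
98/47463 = 98/47463 =0.00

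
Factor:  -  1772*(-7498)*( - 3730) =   -  49558480880 = - 2^4*5^1*23^1*163^1*373^1*443^1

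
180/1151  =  180/1151  =  0.16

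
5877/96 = 1959/32 = 61.22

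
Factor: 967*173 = 167291 = 173^1 * 967^1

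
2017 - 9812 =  - 7795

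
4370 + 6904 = 11274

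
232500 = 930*250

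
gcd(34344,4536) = 648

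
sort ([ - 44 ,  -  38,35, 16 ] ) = [ - 44, - 38, 16, 35 ] 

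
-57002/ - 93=612 + 86/93= 612.92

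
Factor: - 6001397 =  - 19^1*263^1*1201^1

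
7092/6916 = 1773/1729 = 1.03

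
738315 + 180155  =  918470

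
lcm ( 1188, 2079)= 8316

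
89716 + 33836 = 123552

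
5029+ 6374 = 11403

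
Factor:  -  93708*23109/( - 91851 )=2^2*3^2*17^( - 1)*19^1 * 137^1*1801^(-1)* 7703^1 =721832724/30617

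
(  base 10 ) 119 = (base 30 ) 3t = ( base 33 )3K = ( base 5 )434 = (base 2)1110111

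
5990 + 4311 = 10301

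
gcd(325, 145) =5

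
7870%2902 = 2066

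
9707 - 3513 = 6194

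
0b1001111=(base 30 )2J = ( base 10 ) 79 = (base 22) 3D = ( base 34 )2b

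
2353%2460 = 2353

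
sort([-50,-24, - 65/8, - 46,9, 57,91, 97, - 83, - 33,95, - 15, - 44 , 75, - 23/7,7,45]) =[ - 83,-50,  -  46 , - 44, - 33, - 24, - 15, - 65/8, - 23/7, 7,9, 45,57,75,91,  95,97] 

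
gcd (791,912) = 1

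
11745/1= 11745 = 11745.00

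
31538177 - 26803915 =4734262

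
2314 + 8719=11033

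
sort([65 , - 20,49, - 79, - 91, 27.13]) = [-91, - 79, - 20, 27.13, 49,65] 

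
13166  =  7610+5556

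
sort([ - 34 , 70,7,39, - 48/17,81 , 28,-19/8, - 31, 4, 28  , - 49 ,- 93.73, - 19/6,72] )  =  [ - 93.73, -49, - 34 , - 31 , - 19/6, - 48/17, - 19/8 , 4,7,  28 , 28, 39 , 70,72,81 ]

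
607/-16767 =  - 1+ 16160/16767 = - 0.04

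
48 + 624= 672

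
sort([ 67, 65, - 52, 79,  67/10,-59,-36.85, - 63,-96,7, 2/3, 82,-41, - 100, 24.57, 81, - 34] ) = [-100, - 96 ,  -  63, - 59,  -  52,-41 ,-36.85, -34, 2/3,  67/10, 7, 24.57, 65, 67, 79, 81, 82 ]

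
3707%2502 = 1205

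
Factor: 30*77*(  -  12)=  - 2^3*3^2*5^1*7^1*11^1 = - 27720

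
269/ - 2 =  - 269/2 = - 134.50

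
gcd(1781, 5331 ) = 1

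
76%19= 0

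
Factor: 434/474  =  3^( - 1)*7^1*31^1*79^(  -  1) = 217/237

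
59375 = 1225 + 58150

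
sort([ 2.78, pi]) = [2.78, pi]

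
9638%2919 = 881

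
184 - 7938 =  - 7754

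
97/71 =97/71 = 1.37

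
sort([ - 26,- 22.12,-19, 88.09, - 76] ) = [-76,-26, - 22.12, - 19,88.09] 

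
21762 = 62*351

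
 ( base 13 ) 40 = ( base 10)52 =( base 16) 34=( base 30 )1M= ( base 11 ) 48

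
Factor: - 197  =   - 197^1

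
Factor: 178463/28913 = 179/29=29^( - 1 )*179^1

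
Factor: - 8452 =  - 2^2*2113^1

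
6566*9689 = 63617974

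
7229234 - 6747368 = 481866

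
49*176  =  8624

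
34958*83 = 2901514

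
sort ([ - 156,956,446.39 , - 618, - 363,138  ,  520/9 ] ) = [ - 618,-363,-156,520/9,  138,  446.39, 956]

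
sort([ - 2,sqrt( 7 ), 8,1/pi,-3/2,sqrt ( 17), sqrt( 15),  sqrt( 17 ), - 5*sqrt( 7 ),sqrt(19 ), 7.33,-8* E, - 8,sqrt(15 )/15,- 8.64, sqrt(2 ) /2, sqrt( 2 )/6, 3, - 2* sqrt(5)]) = [ - 8*E, - 5 * sqrt(7), - 8.64, - 8,-2 * sqrt(5),-2, - 3/2, sqrt( 2 )/6, sqrt (15 )/15, 1/pi, sqrt(2) /2, sqrt( 7),3,sqrt( 15 ), sqrt ( 17 ), sqrt (17 ),sqrt(19), 7.33, 8 ] 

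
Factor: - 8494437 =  - 3^1 * 7^1*404497^1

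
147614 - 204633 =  - 57019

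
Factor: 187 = 11^1*17^1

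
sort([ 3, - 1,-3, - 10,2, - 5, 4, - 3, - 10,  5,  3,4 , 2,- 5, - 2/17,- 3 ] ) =[ - 10, - 10, - 5, - 5, - 3, - 3, - 3, - 1 , - 2/17, 2,2, 3, 3 , 4,  4,5] 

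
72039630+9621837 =81661467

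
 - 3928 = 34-3962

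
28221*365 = 10300665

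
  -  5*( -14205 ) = 71025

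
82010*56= 4592560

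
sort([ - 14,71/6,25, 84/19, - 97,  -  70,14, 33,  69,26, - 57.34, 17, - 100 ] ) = [ - 100,  -  97,-70, - 57.34, - 14, 84/19,71/6,14,17, 25,26,33,69]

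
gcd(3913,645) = 43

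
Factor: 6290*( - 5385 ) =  - 2^1*3^1*5^2 *17^1*37^1*359^1 = -33871650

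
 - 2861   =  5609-8470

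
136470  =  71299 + 65171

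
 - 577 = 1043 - 1620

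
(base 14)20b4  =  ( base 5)140041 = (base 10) 5646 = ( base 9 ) 7663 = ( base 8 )13016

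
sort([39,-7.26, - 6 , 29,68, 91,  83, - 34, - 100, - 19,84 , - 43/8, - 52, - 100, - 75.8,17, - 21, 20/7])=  [ - 100,-100, - 75.8, - 52, - 34, -21, - 19, - 7.26, - 6, - 43/8, 20/7, 17,  29,39,68,83,84,91] 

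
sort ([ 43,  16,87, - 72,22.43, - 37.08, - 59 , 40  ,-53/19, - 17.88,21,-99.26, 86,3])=[ - 99.26, - 72, - 59, - 37.08, - 17.88,  -  53/19,3,16,21,22.43, 40, 43,86,87 ] 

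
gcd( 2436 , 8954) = 2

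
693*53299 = 36936207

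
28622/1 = 28622 = 28622.00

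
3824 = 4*956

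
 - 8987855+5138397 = - 3849458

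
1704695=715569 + 989126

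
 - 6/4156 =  - 1  +  2075/2078 = - 0.00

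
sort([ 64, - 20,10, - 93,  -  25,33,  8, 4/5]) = [-93,- 25, - 20,4/5,  8, 10,33,64]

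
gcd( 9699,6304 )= 1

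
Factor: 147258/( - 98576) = - 729/488 = -  2^( - 3) * 3^6 * 61^( - 1)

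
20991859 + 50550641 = 71542500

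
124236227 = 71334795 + 52901432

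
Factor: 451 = 11^1*41^1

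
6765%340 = 305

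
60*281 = 16860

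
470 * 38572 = 18128840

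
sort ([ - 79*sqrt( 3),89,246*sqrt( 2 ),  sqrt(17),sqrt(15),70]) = [ - 79*sqrt( 3 ),sqrt( 15),  sqrt( 17 ),70,  89,246*sqrt(2)]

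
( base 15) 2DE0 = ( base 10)9885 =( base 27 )DF3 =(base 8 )23235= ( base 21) 118f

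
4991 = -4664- - 9655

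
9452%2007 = 1424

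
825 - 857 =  - 32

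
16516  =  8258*2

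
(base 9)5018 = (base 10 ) 3662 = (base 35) 2YM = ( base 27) 50H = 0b111001001110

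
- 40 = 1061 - 1101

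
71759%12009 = 11714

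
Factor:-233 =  - 233^1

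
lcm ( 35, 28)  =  140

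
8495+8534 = 17029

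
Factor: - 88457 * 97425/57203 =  - 8617923225/57203  =  - 3^2*5^2*53^1*433^1*1669^1*57203^ ( - 1)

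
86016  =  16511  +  69505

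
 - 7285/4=-1822 + 3/4  =  -1821.25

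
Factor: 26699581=26699581^1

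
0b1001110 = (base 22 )3c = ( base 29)2K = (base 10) 78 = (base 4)1032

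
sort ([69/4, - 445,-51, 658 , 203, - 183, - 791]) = [ - 791,- 445, - 183, - 51,  69/4,203, 658]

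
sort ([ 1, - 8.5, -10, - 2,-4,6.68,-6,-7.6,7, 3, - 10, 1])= [ - 10, - 10, - 8.5,-7.6 , - 6, - 4,-2,1,1,3, 6.68,7 ] 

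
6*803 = 4818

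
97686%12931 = 7169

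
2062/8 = 257 + 3/4 = 257.75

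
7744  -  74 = 7670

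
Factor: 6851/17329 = 17/43 = 17^1*43^(-1 ) 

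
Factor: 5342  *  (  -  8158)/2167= - 2^2 *11^(-1)*197^ ( - 1)*2671^1 * 4079^1 = - 43580036/2167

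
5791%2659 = 473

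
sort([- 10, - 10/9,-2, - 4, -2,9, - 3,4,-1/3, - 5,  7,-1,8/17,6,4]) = [ - 10, -5, - 4, - 3 , - 2, - 2, - 10/9, - 1, - 1/3,  8/17,4, 4, 6,7, 9]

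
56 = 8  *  7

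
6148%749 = 156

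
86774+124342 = 211116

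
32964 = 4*8241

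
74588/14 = 5327 + 5/7= 5327.71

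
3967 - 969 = 2998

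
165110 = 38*4345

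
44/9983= 44/9983 = 0.00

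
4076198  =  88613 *46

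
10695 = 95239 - 84544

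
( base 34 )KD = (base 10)693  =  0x2B5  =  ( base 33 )l0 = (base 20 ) 1ed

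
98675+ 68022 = 166697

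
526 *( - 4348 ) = -2287048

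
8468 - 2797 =5671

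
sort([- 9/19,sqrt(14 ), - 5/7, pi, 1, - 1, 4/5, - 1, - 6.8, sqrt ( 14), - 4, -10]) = [-10, - 6.8, - 4, - 1, - 1,  -  5/7,-9/19,4/5, 1,  pi, sqrt (14), sqrt (14 )] 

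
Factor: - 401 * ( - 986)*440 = 2^4*5^1*11^1*17^1*29^1*401^1 = 173969840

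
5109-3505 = 1604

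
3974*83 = 329842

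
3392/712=424/89= 4.76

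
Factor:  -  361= - 19^2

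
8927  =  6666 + 2261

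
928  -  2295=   -  1367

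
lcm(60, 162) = 1620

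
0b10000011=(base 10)131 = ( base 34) 3t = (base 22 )5l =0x83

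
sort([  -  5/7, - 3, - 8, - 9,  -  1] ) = [ - 9, - 8, - 3, - 1, - 5/7] 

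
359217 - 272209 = 87008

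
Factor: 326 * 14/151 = 2^2 * 7^1*151^( - 1)* 163^1 = 4564/151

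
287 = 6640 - 6353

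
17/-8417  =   - 1+8400/8417 = -0.00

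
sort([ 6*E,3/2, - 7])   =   [ - 7,3/2, 6*E]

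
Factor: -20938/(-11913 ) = 2^1*3^(-1 ) * 11^( - 1 )*29^1 = 58/33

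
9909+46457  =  56366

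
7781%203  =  67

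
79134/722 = 109 + 218/361 = 109.60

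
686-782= - 96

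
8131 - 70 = 8061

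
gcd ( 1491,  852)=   213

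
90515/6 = 90515/6 = 15085.83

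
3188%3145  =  43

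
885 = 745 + 140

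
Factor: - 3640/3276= - 10/9=- 2^1*3^( - 2 )* 5^1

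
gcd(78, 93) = 3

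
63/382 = 63/382 = 0.16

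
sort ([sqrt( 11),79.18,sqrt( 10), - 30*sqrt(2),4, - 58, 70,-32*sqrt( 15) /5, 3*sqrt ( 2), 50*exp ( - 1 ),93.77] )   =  [ - 58, - 30 *sqrt(2), - 32*sqrt(15 )/5, sqrt( 10),sqrt( 11 ), 4, 3*sqrt (2) , 50 *exp( - 1),70, 79.18 , 93.77]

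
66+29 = 95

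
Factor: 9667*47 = 7^1*47^1 * 1381^1= 454349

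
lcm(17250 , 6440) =483000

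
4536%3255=1281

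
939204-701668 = 237536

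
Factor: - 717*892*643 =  - 411239652 = - 2^2*3^1*223^1*239^1*643^1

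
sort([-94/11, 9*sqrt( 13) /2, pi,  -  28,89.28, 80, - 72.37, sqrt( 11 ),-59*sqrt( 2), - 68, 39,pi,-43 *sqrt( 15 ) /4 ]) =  [-59*sqrt( 2 ), - 72.37,-68,- 43*sqrt(15)/4,  -  28, - 94/11,pi,pi, sqrt (11 ) , 9*sqrt(13)/2, 39,80,89.28]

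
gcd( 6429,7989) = 3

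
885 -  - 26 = 911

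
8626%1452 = 1366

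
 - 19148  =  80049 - 99197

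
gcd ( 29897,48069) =7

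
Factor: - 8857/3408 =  - 2^ (  -  4 )*3^( - 1)*17^1*71^ ( - 1)*521^1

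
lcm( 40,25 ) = 200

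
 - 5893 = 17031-22924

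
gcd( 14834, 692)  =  2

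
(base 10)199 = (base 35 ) 5O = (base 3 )21101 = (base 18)b1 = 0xC7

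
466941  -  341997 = 124944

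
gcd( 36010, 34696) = 2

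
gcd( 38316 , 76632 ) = 38316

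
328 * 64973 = 21311144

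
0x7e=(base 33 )3r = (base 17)77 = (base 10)126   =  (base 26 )4m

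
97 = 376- 279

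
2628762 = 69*38098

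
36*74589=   2685204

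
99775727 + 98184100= 197959827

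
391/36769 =391/36769= 0.01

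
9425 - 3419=6006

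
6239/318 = 6239/318 = 19.62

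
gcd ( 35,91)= 7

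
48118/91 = 528+10/13 = 528.77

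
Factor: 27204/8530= 2^1 * 3^1*5^( -1 )*853^( - 1 )*2267^1=   13602/4265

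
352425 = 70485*5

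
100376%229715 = 100376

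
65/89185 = 13/17837 = 0.00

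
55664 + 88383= 144047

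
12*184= 2208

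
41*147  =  6027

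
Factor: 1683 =3^2 * 11^1*17^1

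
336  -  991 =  - 655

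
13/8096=13/8096  =  0.00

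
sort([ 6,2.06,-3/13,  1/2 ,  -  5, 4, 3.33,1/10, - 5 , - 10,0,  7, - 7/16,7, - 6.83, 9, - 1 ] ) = [ - 10, - 6.83, - 5,-5, -1,-7/16,-3/13, 0,1/10, 1/2,  2.06,3.33 , 4, 6,7, 7, 9] 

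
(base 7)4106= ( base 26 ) 22n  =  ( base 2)10110010011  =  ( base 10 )1427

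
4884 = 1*4884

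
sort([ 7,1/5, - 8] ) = [ - 8,1/5, 7 ] 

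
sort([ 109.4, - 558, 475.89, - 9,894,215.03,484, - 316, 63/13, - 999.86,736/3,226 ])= [ - 999.86, - 558 , - 316, - 9 , 63/13, 109.4,215.03, 226,736/3,475.89,484,894 ] 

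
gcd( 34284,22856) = 11428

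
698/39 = 698/39= 17.90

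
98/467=98/467 = 0.21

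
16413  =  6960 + 9453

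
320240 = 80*4003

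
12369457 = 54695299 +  - 42325842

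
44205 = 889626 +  - 845421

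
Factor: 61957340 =2^2 *5^1*29^1*106823^1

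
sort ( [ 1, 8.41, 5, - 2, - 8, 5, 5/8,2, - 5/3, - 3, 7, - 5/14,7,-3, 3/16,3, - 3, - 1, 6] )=[ - 8, - 3, - 3, - 3, - 2, - 5/3,  -  1, - 5/14,3/16,5/8 , 1, 2, 3, 5, 5, 6, 7, 7, 8.41 ] 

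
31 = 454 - 423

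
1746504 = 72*24257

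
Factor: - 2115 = -3^2*5^1*47^1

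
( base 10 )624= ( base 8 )1160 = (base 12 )440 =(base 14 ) 328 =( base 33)iu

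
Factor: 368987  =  71^1*5197^1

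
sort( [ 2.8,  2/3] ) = [ 2/3, 2.8 ] 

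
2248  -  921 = 1327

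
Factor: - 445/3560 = -1/8 = -2^( - 3) 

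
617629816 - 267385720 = 350244096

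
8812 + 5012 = 13824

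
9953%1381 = 286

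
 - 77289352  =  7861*(  -  9832 )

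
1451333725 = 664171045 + 787162680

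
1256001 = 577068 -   -  678933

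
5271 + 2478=7749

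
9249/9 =3083/3 =1027.67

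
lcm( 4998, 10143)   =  344862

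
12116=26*466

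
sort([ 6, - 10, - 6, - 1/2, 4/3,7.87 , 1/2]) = [- 10, - 6, - 1/2, 1/2, 4/3, 6, 7.87 ]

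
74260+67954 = 142214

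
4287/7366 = 4287/7366 = 0.58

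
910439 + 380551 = 1290990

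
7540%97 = 71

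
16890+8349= 25239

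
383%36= 23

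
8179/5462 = 1  +  2717/5462=1.50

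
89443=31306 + 58137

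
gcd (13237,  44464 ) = 7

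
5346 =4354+992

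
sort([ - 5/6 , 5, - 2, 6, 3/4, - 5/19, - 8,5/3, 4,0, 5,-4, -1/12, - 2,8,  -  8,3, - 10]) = [-10,  -  8, - 8, - 4, - 2 , - 2, - 5/6,  -  5/19, - 1/12,0,3/4,5/3,3 , 4,5,5, 6,8]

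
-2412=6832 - 9244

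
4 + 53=57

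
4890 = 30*163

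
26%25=1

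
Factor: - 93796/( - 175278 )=2^1*3^(  -  1) * 179^1 * 223^(- 1 ) =358/669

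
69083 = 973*71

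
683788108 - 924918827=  - 241130719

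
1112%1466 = 1112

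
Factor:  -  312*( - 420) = 2^5*3^2*5^1*7^1*13^1 = 131040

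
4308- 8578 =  - 4270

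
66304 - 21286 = 45018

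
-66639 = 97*(- 687)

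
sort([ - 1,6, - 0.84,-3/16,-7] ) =[-7,- 1, - 0.84, - 3/16, 6 ]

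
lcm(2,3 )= 6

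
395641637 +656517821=1052159458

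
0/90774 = 0 =0.00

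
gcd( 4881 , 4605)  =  3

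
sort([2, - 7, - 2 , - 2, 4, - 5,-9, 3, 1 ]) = [  -  9, - 7, - 5, - 2, - 2, 1, 2 , 3,  4]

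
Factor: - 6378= - 2^1*3^1*1063^1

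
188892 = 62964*3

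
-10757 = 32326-43083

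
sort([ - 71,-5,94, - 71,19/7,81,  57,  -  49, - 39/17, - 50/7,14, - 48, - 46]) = [ - 71, - 71,-49,  -  48, - 46, - 50/7, - 5, - 39/17, 19/7,  14  ,  57,81, 94 ]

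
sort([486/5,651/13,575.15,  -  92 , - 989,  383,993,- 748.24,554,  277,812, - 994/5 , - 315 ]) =[ - 989, - 748.24,-315,-994/5,  -  92, 651/13,486/5, 277,383,554,575.15, 812,993 ]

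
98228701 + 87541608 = 185770309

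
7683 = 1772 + 5911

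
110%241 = 110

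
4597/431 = 10 + 287/431 = 10.67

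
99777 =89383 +10394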